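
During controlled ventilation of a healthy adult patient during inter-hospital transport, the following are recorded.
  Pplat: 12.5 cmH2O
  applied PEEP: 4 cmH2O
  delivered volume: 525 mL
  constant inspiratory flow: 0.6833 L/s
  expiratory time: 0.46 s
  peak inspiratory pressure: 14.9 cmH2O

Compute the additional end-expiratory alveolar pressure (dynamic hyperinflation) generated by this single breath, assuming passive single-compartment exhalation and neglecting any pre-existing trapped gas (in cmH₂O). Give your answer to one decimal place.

1.0

R = (PIP − Pplat)/V̇ = (14.9 − 12.5) / 0.6833 = 2.4/0.6833 = 3.512 cmH2O·s/L.
C = Vt/(Pplat − PEEP) = 525.0 / (12.5 − 4) = 525.0/8.5 = 61.765 mL/cmH2O.
τ = R × C = 3.512 × 0.06177 L/cmH2O = 0.2169 s.
Fraction remaining = e^(−Te/τ) = e^(−0.46/0.2169) = 0.1199; trapped volume = 525.0 × 0.1199 = 62.948 mL.
Additional alveolar pressure from trapping ≈ V_trapped / C = 62.948 / 61.765 = 1.019 cmH2O.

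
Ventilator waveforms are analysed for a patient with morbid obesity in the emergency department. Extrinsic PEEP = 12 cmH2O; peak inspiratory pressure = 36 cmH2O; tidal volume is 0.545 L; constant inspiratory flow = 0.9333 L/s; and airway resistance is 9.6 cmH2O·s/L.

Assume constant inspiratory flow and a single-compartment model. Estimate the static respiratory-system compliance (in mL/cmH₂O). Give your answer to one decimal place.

36.2

Equation of motion (constant flow): PIP = Vt/C + R·V̇ + PEEP.
Vt/C = PIP − R·V̇ − PEEP = 36 − 9.6×0.9333 − 12 = 36 − 8.96 − 12 = 15.04 cmH2O.
C = Vt / 15.04 = 545 / 15.04 = 36.237 mL/cmH2O.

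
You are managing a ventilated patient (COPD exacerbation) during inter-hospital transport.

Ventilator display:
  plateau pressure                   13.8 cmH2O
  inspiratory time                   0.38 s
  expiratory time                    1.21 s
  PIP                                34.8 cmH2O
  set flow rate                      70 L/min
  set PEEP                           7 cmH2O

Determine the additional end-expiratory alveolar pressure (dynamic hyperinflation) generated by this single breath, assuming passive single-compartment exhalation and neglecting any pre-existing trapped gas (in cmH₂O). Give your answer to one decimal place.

2.4

Flow: 70 L/min ÷ 60 = 1.1667 L/s.
Vt = flow × Ti = 1.1667 L/s × 0.38 s × 1000 mL/L = 443.35 mL.
R = (PIP − Pplat)/V̇ = (34.8 − 13.8) / 1.1667 = 21.0/1.1667 = 17.999 cmH2O·s/L.
C = Vt/(Pplat − PEEP) = 443.35 / (13.8 − 7) = 443.35/6.8 = 65.199 mL/cmH2O.
τ = R × C = 17.999 × 0.0652 L/cmH2O = 1.174 s.
Fraction remaining = e^(−Te/τ) = e^(−1.21/1.174) = 0.3568; trapped volume = 443.35 × 0.3568 = 158.19 mL.
Additional alveolar pressure from trapping ≈ V_trapped / C = 158.19 / 65.199 = 2.426 cmH2O.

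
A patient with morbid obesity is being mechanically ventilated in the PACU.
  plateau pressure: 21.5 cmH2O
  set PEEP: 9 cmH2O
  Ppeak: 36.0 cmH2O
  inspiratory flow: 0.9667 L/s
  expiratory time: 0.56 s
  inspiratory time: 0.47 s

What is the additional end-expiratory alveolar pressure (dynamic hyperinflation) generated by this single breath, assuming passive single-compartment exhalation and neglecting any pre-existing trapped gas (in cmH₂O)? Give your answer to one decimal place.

4.5

Vt = flow × Ti = 0.9667 L/s × 0.47 s × 1000 mL/L = 454.35 mL.
R = (PIP − Pplat)/V̇ = (36.0 − 21.5) / 0.9667 = 14.5/0.9667 = 14.999 cmH2O·s/L.
C = Vt/(Pplat − PEEP) = 454.35 / (21.5 − 9) = 454.35/12.5 = 36.348 mL/cmH2O.
τ = R × C = 14.999 × 0.03635 L/cmH2O = 0.5452 s.
Fraction remaining = e^(−Te/τ) = e^(−0.56/0.5452) = 0.358; trapped volume = 454.35 × 0.358 = 162.66 mL.
Additional alveolar pressure from trapping ≈ V_trapped / C = 162.66 / 36.348 = 4.475 cmH2O.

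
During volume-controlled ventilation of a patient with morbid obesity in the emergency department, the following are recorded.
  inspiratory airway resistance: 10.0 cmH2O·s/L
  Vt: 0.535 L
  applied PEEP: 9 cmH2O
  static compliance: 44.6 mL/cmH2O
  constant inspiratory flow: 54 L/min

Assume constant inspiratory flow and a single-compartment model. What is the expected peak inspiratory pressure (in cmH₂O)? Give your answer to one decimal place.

Flow: 54 L/min ÷ 60 = 0.9 L/s.
Equation of motion (constant flow): PIP = Vt/C + R·V̇ + PEEP.
PIP = 535/44.6 + 10.0×0.9 + 9 = 11.996 + 9.0 + 9 = 29.996 cmH2O.

30.0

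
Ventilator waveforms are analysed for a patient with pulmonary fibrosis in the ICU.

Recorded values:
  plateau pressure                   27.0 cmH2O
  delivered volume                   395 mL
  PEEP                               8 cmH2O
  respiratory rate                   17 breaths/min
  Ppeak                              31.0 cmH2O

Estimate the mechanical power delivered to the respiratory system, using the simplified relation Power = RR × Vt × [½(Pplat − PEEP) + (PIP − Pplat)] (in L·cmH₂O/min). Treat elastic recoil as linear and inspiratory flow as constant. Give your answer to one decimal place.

90.7

Per-breath work = Vt × [½(Pplat−PEEP) + (PIP−Pplat)] = 0.395 × [0.5×19.0 + 4.0] = 0.395 × 13.5 = 5.333 L·cmH2O.
Power = 17 × 5.333 = 90.661 L·cmH2O/min.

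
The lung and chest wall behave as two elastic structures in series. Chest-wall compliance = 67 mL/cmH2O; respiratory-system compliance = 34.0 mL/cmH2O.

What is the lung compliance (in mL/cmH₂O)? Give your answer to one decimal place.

1/CL = 1/Crs − 1/Ccw.
1/CL = 1/34.0 − 1/67 = 0.01449.
CL = 69.013 mL/cmH2O.

69.0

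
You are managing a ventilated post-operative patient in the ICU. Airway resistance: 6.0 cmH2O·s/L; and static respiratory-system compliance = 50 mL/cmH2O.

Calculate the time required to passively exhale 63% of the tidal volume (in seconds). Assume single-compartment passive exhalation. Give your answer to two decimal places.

0.30

τ = R × C = 6.0 × 50 mL/cmH2O = 6.0 × 0.050 L/cmH2O = 0.3 s.
Exhaled fraction f = 1 − e^(−t/τ) → t = −τ·ln(1 − f) = −0.3·ln(0.37) = 0.2983 s.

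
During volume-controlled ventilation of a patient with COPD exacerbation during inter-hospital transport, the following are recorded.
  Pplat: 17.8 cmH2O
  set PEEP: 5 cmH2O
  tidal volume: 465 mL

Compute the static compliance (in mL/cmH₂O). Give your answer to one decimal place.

Cstat = Vt / (Pplat − PEEP) = 465 / (17.8 − 5) = 465 / 12.8 = 36.328 mL/cmH2O.

36.3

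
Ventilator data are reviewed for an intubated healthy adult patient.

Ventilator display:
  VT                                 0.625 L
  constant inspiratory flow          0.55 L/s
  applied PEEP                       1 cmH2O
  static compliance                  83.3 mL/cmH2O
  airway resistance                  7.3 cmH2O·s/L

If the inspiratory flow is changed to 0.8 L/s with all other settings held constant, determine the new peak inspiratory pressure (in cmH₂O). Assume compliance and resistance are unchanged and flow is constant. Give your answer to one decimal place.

PIP = Vt/C + R·V̇ + PEEP (constant-flow equation of motion).
Only the resistive term changes: ΔPIP = R × ΔV̇ = 7.3 × (0.8 − 0.55) = 7.3 × 0.25 = 1.825 cmH2O.
Original PIP = 625/83.3 + 7.3×0.55 + 1 = 12.518 cmH2O; new PIP = 12.518 + (1.825) = 14.343 cmH2O.

14.3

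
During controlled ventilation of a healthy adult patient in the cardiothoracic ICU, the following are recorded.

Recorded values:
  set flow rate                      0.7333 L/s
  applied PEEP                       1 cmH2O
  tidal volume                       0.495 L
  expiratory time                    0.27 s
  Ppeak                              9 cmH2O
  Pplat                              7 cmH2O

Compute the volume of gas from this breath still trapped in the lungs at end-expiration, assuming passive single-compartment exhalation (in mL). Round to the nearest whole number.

149

R = (PIP − Pplat)/V̇ = (9 − 7) / 0.7333 = 2.0/0.7333 = 2.727 cmH2O·s/L.
C = Vt/(Pplat − PEEP) = 495.0 / (7 − 1) = 495.0/6.0 = 82.5 mL/cmH2O.
τ = R × C = 2.727 × 0.0825 L/cmH2O = 0.225 s.
Fraction remaining = e^(−Te/τ) = e^(−0.27/0.225) = 0.3012.
Trapped volume = 495.0 × 0.3012 = 149.09 mL.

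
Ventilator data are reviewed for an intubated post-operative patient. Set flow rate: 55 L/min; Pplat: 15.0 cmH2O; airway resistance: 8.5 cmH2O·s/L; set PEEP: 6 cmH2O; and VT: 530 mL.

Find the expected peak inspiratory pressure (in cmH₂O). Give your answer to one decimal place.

Flow: 55 L/min ÷ 60 = 0.9167 L/s.
PIP = Pplat + Raw × flow = 15.0 + 8.5 × 0.9167 = 15.0 + 7.792 = 22.792 cmH2O.

22.8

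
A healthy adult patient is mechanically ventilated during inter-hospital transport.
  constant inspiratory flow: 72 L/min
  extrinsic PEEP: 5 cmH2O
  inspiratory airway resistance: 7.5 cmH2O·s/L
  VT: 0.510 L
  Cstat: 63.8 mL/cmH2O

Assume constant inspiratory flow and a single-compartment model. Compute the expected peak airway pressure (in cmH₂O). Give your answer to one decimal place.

Flow: 72 L/min ÷ 60 = 1.2 L/s.
Equation of motion (constant flow): PIP = Vt/C + R·V̇ + PEEP.
PIP = 510/63.8 + 7.5×1.2 + 5 = 7.994 + 9.0 + 5 = 21.994 cmH2O.

22.0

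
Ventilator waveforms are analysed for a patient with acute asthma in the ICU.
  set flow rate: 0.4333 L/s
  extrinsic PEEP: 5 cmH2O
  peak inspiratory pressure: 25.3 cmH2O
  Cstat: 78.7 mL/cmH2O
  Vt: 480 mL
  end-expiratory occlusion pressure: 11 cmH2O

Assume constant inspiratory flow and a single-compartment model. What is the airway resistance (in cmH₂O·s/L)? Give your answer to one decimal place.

Total PEEP = 11 cmH2O (set 5 + intrinsic 6); this is the baseline alveolar pressure.
Equation of motion (constant flow): PIP = Vt/C + R·V̇ + PEEP.
R·V̇ = PIP − Vt/C − PEEP = 25.3 − 480/78.7 − 11 = 25.3 − 6.099 − 11 = 8.201 cmH2O.
R = 8.201 / 0.4333 = 18.927 cmH2O·s/L.

18.9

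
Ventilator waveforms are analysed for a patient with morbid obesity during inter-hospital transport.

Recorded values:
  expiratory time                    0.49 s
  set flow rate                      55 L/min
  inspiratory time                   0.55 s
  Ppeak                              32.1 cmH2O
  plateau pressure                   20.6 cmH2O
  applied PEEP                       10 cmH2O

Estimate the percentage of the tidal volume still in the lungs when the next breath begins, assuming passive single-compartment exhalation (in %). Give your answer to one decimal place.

44.0

Flow: 55 L/min ÷ 60 = 0.9167 L/s.
Vt = flow × Ti = 0.9167 L/s × 0.55 s × 1000 mL/L = 504.19 mL.
R = (PIP − Pplat)/V̇ = (32.1 − 20.6) / 0.9167 = 11.5/0.9167 = 12.545 cmH2O·s/L.
C = Vt/(Pplat − PEEP) = 504.19 / (20.6 − 10) = 504.19/10.6 = 47.565 mL/cmH2O.
τ = R × C = 12.545 × 0.04757 L/cmH2O = 0.5968 s.
Fraction remaining at end-expiration = e^(−Te/τ) = e^(−0.49/0.5968) = 0.44 → 44.0%.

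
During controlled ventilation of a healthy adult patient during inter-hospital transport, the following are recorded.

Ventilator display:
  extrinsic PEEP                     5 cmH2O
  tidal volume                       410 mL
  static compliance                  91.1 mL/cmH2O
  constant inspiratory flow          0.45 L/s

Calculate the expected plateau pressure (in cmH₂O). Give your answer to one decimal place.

9.5

Pplat = PEEP + Vt / Cstat = 5 + 410 / 91.1 = 5 + 4.501 = 9.501 cmH2O.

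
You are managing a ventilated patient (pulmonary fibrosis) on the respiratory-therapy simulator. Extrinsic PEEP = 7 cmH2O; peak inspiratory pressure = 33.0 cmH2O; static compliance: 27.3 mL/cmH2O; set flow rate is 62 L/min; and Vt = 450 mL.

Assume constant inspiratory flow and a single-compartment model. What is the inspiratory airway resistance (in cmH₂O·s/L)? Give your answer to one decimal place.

9.2

Flow: 62 L/min ÷ 60 = 1.0333 L/s.
Equation of motion (constant flow): PIP = Vt/C + R·V̇ + PEEP.
R·V̇ = PIP − Vt/C − PEEP = 33.0 − 450/27.3 − 7 = 33.0 − 16.484 − 7 = 9.516 cmH2O.
R = 9.516 / 1.0333 = 9.209 cmH2O·s/L.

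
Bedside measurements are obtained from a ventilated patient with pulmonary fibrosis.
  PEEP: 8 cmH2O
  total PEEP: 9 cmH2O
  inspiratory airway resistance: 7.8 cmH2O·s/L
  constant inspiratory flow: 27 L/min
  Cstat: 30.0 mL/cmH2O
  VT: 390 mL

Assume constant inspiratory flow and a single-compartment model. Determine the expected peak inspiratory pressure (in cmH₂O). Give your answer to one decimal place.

Flow: 27 L/min ÷ 60 = 0.45 L/s.
Total PEEP = 9 cmH2O (set 8 + intrinsic 1); this is the baseline alveolar pressure.
Equation of motion (constant flow): PIP = Vt/C + R·V̇ + PEEP.
PIP = 390/30.0 + 7.8×0.45 + 9 = 13.0 + 3.51 + 9 = 25.51 cmH2O.

25.5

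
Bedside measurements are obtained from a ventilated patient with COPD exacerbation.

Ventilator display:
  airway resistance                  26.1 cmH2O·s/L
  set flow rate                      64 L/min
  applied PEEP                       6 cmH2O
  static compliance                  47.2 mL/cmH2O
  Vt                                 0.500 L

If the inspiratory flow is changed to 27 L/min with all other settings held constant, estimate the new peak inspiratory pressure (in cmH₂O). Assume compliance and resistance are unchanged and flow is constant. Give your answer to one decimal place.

28.3

Flow: 64 L/min ÷ 60 = 1.0667 L/s.
New flow: 27 L/min ÷ 60 = 0.45 L/s.
PIP = Vt/C + R·V̇ + PEEP (constant-flow equation of motion).
Only the resistive term changes: ΔPIP = R × ΔV̇ = 26.1 × (0.45 − 1.0667) = 26.1 × -0.6167 = -16.096 cmH2O.
Original PIP = 500/47.2 + 26.1×1.0667 + 6 = 44.434 cmH2O; new PIP = 44.434 + (-16.096) = 28.338 cmH2O.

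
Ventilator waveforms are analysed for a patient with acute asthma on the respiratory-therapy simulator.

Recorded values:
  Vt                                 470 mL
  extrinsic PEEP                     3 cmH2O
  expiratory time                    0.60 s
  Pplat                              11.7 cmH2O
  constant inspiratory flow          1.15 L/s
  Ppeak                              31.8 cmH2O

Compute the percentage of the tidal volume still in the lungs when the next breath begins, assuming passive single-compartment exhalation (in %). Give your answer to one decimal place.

R = (PIP − Pplat)/V̇ = (31.8 − 11.7) / 1.15 = 20.1/1.15 = 17.478 cmH2O·s/L.
C = Vt/(Pplat − PEEP) = 470.0 / (11.7 − 3) = 470.0/8.7 = 54.023 mL/cmH2O.
τ = R × C = 17.478 × 0.05402 L/cmH2O = 0.9442 s.
Fraction remaining at end-expiration = e^(−Te/τ) = e^(−0.60/0.9442) = 0.5297 → 52.97%.

53.0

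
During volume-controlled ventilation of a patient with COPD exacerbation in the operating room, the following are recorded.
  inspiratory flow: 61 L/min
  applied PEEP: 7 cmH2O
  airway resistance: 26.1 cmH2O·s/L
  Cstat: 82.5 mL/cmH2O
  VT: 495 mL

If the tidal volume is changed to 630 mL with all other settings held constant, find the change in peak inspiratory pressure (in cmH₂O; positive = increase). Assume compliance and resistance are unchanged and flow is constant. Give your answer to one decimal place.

1.6

PIP = Vt/C + R·V̇ + PEEP (constant-flow equation of motion).
Only the elastic term changes: ΔPIP = ΔVt / C = (630 − 495) / 82.5 = 1.636 cmH2O.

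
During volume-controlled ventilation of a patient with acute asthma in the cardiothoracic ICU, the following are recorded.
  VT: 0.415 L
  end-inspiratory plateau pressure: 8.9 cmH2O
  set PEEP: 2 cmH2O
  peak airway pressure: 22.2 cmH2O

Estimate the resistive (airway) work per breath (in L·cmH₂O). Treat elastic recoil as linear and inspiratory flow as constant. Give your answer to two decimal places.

With constant inspiratory flow the resistive pressure is constant at PIP − Pplat = 22.2 − 8.9 = 13.3 cmH2O, so resistive work = 13.3 × 0.415 = 5.52 L·cmH2O.

5.52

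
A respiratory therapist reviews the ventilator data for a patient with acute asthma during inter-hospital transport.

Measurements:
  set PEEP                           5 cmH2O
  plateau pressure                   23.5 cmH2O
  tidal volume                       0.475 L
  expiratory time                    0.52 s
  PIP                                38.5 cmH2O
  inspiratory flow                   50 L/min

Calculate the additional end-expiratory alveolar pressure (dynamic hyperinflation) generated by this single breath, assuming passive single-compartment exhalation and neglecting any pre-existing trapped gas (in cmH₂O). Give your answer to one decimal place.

Flow: 50 L/min ÷ 60 = 0.8333 L/s.
R = (PIP − Pplat)/V̇ = (38.5 − 23.5) / 0.8333 = 15.0/0.8333 = 18.001 cmH2O·s/L.
C = Vt/(Pplat − PEEP) = 475.0 / (23.5 − 5) = 475.0/18.5 = 25.676 mL/cmH2O.
τ = R × C = 18.001 × 0.02568 L/cmH2O = 0.4623 s.
Fraction remaining = e^(−Te/τ) = e^(−0.52/0.4623) = 0.3247; trapped volume = 475.0 × 0.3247 = 154.23 mL.
Additional alveolar pressure from trapping ≈ V_trapped / C = 154.23 / 25.676 = 6.007 cmH2O.

6.0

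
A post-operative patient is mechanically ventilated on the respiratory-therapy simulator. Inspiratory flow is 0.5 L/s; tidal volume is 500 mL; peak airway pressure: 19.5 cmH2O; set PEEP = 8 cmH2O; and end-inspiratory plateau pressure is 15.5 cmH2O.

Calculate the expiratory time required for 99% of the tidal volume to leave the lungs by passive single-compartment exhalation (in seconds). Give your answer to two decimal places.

R = (PIP − Pplat)/V̇ = (19.5 − 15.5) / 0.5 = 4.0/0.5 = 8.0 cmH2O·s/L.
C = Vt/(Pplat − PEEP) = 500.0 / (15.5 − 8) = 500.0/7.5 = 66.667 mL/cmH2O.
τ = R × C = 8.0 × 0.06667 L/cmH2O = 0.5334 s.
t = −τ·ln(1 − 0.99) = −0.5334·ln(0.01) = 2.456 s.

2.46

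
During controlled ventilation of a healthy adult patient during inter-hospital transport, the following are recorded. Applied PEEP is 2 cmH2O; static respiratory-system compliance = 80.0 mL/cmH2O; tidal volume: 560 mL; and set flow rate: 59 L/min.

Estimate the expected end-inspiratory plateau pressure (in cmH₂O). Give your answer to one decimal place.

9.0

Pplat = PEEP + Vt / Cstat = 2 + 560 / 80.0 = 2 + 7.0 = 9.0 cmH2O.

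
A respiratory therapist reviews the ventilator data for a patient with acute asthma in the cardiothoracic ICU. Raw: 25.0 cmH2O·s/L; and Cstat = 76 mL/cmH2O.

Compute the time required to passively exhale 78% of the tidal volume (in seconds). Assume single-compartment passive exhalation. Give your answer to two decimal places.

τ = R × C = 25.0 × 76 mL/cmH2O = 25.0 × 0.076 L/cmH2O = 1.9 s.
Exhaled fraction f = 1 − e^(−t/τ) → t = −τ·ln(1 − f) = −1.9·ln(0.22) = 2.877 s.

2.88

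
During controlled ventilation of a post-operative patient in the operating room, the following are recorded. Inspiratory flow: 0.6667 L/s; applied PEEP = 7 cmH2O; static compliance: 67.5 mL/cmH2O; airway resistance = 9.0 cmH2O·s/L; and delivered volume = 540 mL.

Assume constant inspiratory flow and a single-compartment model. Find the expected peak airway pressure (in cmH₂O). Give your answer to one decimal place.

Equation of motion (constant flow): PIP = Vt/C + R·V̇ + PEEP.
PIP = 540/67.5 + 9.0×0.6667 + 7 = 8.0 + 6.0 + 7 = 21.0 cmH2O.

21.0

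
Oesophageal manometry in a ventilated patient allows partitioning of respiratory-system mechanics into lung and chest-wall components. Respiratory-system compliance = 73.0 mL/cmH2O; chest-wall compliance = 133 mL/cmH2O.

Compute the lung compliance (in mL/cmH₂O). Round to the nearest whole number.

1/CL = 1/Crs − 1/Ccw.
1/CL = 1/73.0 − 1/133 = 0.00618.
CL = 161.81 mL/cmH2O.

162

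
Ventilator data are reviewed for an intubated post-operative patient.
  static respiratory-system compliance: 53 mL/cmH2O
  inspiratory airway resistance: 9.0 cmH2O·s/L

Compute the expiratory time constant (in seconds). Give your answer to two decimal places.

τ = R × C = 9.0 × 53 mL/cmH2O = 9.0 × 0.053 L/cmH2O = 0.477 s.

0.48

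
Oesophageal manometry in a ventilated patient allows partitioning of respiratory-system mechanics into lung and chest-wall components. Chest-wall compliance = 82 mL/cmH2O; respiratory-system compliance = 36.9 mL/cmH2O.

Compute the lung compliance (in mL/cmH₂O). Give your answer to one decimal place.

67.1

1/CL = 1/Crs − 1/Ccw.
1/CL = 1/36.9 − 1/82 = 0.01491.
CL = 67.069 mL/cmH2O.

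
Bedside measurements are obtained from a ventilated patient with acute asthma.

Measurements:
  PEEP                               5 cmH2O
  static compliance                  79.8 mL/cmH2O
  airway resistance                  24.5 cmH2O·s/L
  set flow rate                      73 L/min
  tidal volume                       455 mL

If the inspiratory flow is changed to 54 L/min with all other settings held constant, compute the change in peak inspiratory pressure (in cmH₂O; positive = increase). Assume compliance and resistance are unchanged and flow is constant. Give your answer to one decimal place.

Flow: 73 L/min ÷ 60 = 1.2167 L/s.
New flow: 54 L/min ÷ 60 = 0.9 L/s.
PIP = Vt/C + R·V̇ + PEEP (constant-flow equation of motion).
Only the resistive term changes: ΔPIP = R × ΔV̇ = 24.5 × (0.9 − 1.2167) = 24.5 × -0.3167 = -7.759 cmH2O.

-7.8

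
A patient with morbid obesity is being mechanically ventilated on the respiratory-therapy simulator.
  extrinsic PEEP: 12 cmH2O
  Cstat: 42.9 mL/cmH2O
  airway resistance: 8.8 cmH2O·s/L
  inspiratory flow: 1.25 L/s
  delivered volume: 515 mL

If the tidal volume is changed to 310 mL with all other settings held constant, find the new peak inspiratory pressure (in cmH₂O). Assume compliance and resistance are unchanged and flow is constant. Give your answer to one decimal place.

PIP = Vt/C + R·V̇ + PEEP (constant-flow equation of motion).
Only the elastic term changes: ΔPIP = ΔVt / C = (310 − 515) / 42.9 = -4.779 cmH2O.
Original PIP = 515/42.9 + 8.8×1.25 + 12 = 35.005 cmH2O; new PIP = 35.005 + (-4.779) = 30.226 cmH2O.

30.2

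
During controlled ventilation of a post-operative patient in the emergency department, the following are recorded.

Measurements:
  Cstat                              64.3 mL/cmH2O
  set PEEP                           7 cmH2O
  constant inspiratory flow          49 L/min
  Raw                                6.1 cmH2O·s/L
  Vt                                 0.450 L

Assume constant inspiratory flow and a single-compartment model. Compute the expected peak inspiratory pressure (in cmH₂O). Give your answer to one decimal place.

19.0

Flow: 49 L/min ÷ 60 = 0.8167 L/s.
Equation of motion (constant flow): PIP = Vt/C + R·V̇ + PEEP.
PIP = 450/64.3 + 6.1×0.8167 + 7 = 6.998 + 4.982 + 7 = 18.98 cmH2O.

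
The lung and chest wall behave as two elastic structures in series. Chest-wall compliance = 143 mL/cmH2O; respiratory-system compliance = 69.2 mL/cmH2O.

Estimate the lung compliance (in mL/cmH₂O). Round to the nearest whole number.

134

1/CL = 1/Crs − 1/Ccw.
1/CL = 1/69.2 − 1/143 = 0.007458.
CL = 134.08 mL/cmH2O.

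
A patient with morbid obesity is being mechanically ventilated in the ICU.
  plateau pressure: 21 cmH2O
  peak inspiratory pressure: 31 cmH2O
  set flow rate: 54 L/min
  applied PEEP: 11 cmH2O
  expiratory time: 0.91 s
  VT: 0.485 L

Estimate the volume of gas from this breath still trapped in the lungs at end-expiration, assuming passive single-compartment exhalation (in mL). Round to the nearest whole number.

Flow: 54 L/min ÷ 60 = 0.9 L/s.
R = (PIP − Pplat)/V̇ = (31 − 21) / 0.9 = 10.0/0.9 = 11.111 cmH2O·s/L.
C = Vt/(Pplat − PEEP) = 485.0 / (21 − 11) = 485.0/10.0 = 48.5 mL/cmH2O.
τ = R × C = 11.111 × 0.0485 L/cmH2O = 0.5389 s.
Fraction remaining = e^(−Te/τ) = e^(−0.91/0.5389) = 0.1848.
Trapped volume = 485.0 × 0.1848 = 89.628 mL.

90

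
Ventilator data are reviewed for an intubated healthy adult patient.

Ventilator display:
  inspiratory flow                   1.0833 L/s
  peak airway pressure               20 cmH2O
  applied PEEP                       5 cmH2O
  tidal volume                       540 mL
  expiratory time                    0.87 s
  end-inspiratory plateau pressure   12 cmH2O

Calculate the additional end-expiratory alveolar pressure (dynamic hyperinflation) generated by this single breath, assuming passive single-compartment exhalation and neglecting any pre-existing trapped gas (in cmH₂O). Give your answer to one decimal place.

R = (PIP − Pplat)/V̇ = (20 − 12) / 1.0833 = 8.0/1.0833 = 7.385 cmH2O·s/L.
C = Vt/(Pplat − PEEP) = 540.0 / (12 − 5) = 540.0/7.0 = 77.143 mL/cmH2O.
τ = R × C = 7.385 × 0.07714 L/cmH2O = 0.5697 s.
Fraction remaining = e^(−Te/τ) = e^(−0.87/0.5697) = 0.2172; trapped volume = 540.0 × 0.2172 = 117.29 mL.
Additional alveolar pressure from trapping ≈ V_trapped / C = 117.29 / 77.143 = 1.52 cmH2O.

1.5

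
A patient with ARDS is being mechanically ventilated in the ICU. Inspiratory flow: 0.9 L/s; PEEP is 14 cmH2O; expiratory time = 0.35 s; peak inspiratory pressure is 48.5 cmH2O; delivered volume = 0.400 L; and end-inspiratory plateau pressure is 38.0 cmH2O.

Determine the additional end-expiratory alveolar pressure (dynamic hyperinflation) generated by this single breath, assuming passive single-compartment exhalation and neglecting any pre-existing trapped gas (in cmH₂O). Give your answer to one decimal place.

R = (PIP − Pplat)/V̇ = (48.5 − 38.0) / 0.9 = 10.5/0.9 = 11.667 cmH2O·s/L.
C = Vt/(Pplat − PEEP) = 400.0 / (38.0 − 14) = 400.0/24.0 = 16.667 mL/cmH2O.
τ = R × C = 11.667 × 0.01667 L/cmH2O = 0.1945 s.
Fraction remaining = e^(−Te/τ) = e^(−0.35/0.1945) = 0.1654; trapped volume = 400.0 × 0.1654 = 66.16 mL.
Additional alveolar pressure from trapping ≈ V_trapped / C = 66.16 / 16.667 = 3.97 cmH2O.

4.0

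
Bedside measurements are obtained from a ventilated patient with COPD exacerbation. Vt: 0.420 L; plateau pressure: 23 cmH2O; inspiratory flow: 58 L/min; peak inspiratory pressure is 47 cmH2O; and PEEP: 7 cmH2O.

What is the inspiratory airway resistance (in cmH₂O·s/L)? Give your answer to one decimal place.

Flow: 58 L/min ÷ 60 = 0.9667 L/s.
Raw = (PIP − Pplat) / flow = (47 − 23) / 0.9667 = 24.0 / 0.9667 = 24.827 cmH2O·s/L.

24.8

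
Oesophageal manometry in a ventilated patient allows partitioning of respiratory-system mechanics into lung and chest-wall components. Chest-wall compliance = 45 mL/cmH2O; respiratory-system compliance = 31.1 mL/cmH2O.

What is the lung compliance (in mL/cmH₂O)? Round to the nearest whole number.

101

1/CL = 1/Crs − 1/Ccw.
1/CL = 1/31.1 − 1/45 = 0.009932.
CL = 100.68 mL/cmH2O.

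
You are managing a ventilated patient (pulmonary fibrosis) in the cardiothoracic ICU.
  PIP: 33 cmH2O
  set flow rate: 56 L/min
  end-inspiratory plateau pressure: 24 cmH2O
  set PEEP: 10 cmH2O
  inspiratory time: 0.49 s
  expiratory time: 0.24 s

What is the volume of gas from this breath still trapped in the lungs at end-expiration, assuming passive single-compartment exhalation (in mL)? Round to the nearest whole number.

Flow: 56 L/min ÷ 60 = 0.9333 L/s.
Vt = flow × Ti = 0.9333 L/s × 0.49 s × 1000 mL/L = 457.32 mL.
R = (PIP − Pplat)/V̇ = (33 − 24) / 0.9333 = 9.0/0.9333 = 9.643 cmH2O·s/L.
C = Vt/(Pplat − PEEP) = 457.32 / (24 − 10) = 457.32/14.0 = 32.666 mL/cmH2O.
τ = R × C = 9.643 × 0.03267 L/cmH2O = 0.315 s.
Fraction remaining = e^(−Te/τ) = e^(−0.24/0.315) = 0.4668.
Trapped volume = 457.32 × 0.4668 = 213.48 mL.

213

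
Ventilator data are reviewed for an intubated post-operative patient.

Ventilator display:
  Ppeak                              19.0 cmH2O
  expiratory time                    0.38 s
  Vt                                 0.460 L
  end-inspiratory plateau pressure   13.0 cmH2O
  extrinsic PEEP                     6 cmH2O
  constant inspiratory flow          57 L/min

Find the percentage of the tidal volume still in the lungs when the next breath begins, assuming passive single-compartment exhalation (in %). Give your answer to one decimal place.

40.0

Flow: 57 L/min ÷ 60 = 0.95 L/s.
R = (PIP − Pplat)/V̇ = (19.0 − 13.0) / 0.95 = 6.0/0.95 = 6.316 cmH2O·s/L.
C = Vt/(Pplat − PEEP) = 460.0 / (13.0 − 6) = 460.0/7.0 = 65.714 mL/cmH2O.
τ = R × C = 6.316 × 0.06571 L/cmH2O = 0.415 s.
Fraction remaining at end-expiration = e^(−Te/τ) = e^(−0.38/0.415) = 0.4003 → 40.03%.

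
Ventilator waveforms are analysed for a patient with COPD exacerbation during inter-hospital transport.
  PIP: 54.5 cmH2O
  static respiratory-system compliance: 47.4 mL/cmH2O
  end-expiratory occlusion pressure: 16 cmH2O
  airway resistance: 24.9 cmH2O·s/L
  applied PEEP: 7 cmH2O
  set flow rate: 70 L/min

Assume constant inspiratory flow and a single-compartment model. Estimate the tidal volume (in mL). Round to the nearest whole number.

448

Flow: 70 L/min ÷ 60 = 1.1667 L/s.
Total PEEP = 16 cmH2O (set 7 + intrinsic 9); this is the baseline alveolar pressure.
Equation of motion (constant flow): PIP = Vt/C + R·V̇ + PEEP.
Vt/C = PIP − R·V̇ − PEEP = 54.5 − 29.051 − 16 = 9.449 cmH2O.
Vt = C × 9.449 = 47.4 × 9.449 = 447.88 mL.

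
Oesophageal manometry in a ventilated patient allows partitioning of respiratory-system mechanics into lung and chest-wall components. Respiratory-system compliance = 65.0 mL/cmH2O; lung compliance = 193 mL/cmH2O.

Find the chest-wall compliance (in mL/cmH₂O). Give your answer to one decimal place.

98.0

1/Ccw = 1/Crs − 1/CL.
1/Ccw = 1/65.0 − 1/193 = 0.0102.
Ccw = 98.039 mL/cmH2O.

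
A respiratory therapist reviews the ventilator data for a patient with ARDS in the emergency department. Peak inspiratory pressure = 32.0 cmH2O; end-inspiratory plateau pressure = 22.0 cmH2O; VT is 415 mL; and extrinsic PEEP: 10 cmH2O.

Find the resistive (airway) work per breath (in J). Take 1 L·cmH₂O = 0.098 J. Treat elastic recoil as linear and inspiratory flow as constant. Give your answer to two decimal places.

With constant inspiratory flow the resistive pressure is constant at PIP − Pplat = 32.0 − 22.0 = 10.0 cmH2O, so resistive work = 10.0 × 0.415 = 4.15 L·cmH2O.
× 0.098 J/(L·cmH2O) → 0.4067 J.

0.41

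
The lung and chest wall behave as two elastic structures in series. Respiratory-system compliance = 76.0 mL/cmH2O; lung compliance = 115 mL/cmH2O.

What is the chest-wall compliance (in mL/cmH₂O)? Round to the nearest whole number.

1/Ccw = 1/Crs − 1/CL.
1/Ccw = 1/76.0 − 1/115 = 0.004462.
Ccw = 224.11 mL/cmH2O.

224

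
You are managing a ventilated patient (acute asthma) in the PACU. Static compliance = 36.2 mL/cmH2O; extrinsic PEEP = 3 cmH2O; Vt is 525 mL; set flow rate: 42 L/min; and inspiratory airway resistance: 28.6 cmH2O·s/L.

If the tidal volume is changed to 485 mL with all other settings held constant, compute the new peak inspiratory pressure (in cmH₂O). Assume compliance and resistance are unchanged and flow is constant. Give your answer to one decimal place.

36.4

Flow: 42 L/min ÷ 60 = 0.7 L/s.
PIP = Vt/C + R·V̇ + PEEP (constant-flow equation of motion).
Only the elastic term changes: ΔPIP = ΔVt / C = (485 − 525) / 36.2 = -1.105 cmH2O.
Original PIP = 525/36.2 + 28.6×0.7 + 3 = 37.523 cmH2O; new PIP = 37.523 + (-1.105) = 36.418 cmH2O.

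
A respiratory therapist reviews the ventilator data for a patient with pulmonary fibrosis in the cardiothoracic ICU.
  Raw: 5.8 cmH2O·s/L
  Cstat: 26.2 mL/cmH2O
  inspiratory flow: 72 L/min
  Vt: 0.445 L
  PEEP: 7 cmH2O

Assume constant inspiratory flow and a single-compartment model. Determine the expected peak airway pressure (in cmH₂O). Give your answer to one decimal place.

Flow: 72 L/min ÷ 60 = 1.2 L/s.
Equation of motion (constant flow): PIP = Vt/C + R·V̇ + PEEP.
PIP = 445/26.2 + 5.8×1.2 + 7 = 16.985 + 6.96 + 7 = 30.945 cmH2O.

30.9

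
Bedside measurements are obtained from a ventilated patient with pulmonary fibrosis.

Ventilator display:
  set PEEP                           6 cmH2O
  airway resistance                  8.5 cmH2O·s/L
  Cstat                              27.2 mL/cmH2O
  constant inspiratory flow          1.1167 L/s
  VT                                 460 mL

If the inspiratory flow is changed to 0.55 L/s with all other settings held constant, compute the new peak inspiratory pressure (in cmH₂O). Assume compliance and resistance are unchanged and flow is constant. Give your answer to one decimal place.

27.6

PIP = Vt/C + R·V̇ + PEEP (constant-flow equation of motion).
Only the resistive term changes: ΔPIP = R × ΔV̇ = 8.5 × (0.55 − 1.1167) = 8.5 × -0.5667 = -4.817 cmH2O.
Original PIP = 460/27.2 + 8.5×1.1167 + 6 = 32.404 cmH2O; new PIP = 32.404 + (-4.817) = 27.587 cmH2O.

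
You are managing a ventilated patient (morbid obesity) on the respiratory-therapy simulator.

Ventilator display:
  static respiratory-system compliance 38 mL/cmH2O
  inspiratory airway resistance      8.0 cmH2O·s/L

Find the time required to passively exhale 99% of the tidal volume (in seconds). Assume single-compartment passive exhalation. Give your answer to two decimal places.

1.40

τ = R × C = 8.0 × 38 mL/cmH2O = 8.0 × 0.038 L/cmH2O = 0.304 s.
Exhaled fraction f = 1 − e^(−t/τ) → t = −τ·ln(1 − f) = −0.304·ln(0.01) = 1.4 s.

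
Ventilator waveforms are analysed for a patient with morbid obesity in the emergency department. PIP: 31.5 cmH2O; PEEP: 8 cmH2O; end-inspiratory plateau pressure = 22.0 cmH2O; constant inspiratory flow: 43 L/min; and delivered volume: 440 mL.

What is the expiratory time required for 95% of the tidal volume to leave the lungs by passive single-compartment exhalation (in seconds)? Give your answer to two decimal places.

Flow: 43 L/min ÷ 60 = 0.7167 L/s.
R = (PIP − Pplat)/V̇ = (31.5 − 22.0) / 0.7167 = 9.5/0.7167 = 13.255 cmH2O·s/L.
C = Vt/(Pplat − PEEP) = 440.0 / (22.0 − 8) = 440.0/14.0 = 31.429 mL/cmH2O.
τ = R × C = 13.255 × 0.03143 L/cmH2O = 0.4166 s.
t = −τ·ln(1 − 0.95) = −0.4166·ln(0.05) = 1.248 s.

1.25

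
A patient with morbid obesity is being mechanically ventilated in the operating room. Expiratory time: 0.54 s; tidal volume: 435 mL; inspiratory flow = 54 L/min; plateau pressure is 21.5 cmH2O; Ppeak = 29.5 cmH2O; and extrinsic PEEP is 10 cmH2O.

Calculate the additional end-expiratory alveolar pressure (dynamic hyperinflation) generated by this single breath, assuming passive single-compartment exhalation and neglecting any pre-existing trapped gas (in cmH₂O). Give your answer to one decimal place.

Flow: 54 L/min ÷ 60 = 0.9 L/s.
R = (PIP − Pplat)/V̇ = (29.5 − 21.5) / 0.9 = 8.0/0.9 = 8.889 cmH2O·s/L.
C = Vt/(Pplat − PEEP) = 435.0 / (21.5 − 10) = 435.0/11.5 = 37.826 mL/cmH2O.
τ = R × C = 8.889 × 0.03783 L/cmH2O = 0.3363 s.
Fraction remaining = e^(−Te/τ) = e^(−0.54/0.3363) = 0.2007; trapped volume = 435.0 × 0.2007 = 87.305 mL.
Additional alveolar pressure from trapping ≈ V_trapped / C = 87.305 / 37.826 = 2.308 cmH2O.

2.3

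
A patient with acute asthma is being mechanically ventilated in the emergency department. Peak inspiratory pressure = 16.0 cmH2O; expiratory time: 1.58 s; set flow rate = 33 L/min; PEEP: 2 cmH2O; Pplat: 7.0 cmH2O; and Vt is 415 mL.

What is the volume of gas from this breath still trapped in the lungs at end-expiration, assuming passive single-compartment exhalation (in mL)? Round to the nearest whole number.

130

Flow: 33 L/min ÷ 60 = 0.55 L/s.
R = (PIP − Pplat)/V̇ = (16.0 − 7.0) / 0.55 = 9.0/0.55 = 16.364 cmH2O·s/L.
C = Vt/(Pplat − PEEP) = 415.0 / (7.0 − 2) = 415.0/5.0 = 83.0 mL/cmH2O.
τ = R × C = 16.364 × 0.083 L/cmH2O = 1.358 s.
Fraction remaining = e^(−Te/τ) = e^(−1.58/1.358) = 0.3124.
Trapped volume = 415.0 × 0.3124 = 129.65 mL.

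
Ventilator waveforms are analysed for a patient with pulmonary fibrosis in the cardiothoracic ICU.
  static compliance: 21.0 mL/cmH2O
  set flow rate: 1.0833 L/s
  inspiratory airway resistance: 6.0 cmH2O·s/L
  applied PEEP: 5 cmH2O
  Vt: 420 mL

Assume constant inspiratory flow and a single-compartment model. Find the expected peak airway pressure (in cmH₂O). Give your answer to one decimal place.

31.5

Equation of motion (constant flow): PIP = Vt/C + R·V̇ + PEEP.
PIP = 420/21.0 + 6.0×1.0833 + 5 = 20.0 + 6.5 + 5 = 31.5 cmH2O.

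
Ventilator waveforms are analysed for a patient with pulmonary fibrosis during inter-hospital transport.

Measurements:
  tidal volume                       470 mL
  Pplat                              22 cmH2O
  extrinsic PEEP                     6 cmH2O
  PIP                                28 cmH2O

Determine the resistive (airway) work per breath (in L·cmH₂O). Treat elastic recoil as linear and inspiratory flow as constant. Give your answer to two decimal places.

With constant inspiratory flow the resistive pressure is constant at PIP − Pplat = 28 − 22 = 6.0 cmH2O, so resistive work = 6.0 × 0.470 = 2.82 L·cmH2O.

2.82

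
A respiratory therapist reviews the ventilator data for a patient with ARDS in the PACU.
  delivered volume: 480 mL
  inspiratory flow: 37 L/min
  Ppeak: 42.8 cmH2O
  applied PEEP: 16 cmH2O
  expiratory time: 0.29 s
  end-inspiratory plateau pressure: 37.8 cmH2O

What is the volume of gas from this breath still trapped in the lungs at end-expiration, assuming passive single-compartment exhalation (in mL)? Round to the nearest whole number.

Flow: 37 L/min ÷ 60 = 0.6167 L/s.
R = (PIP − Pplat)/V̇ = (42.8 − 37.8) / 0.6167 = 5.0/0.6167 = 8.108 cmH2O·s/L.
C = Vt/(Pplat − PEEP) = 480.0 / (37.8 − 16) = 480.0/21.8 = 22.018 mL/cmH2O.
τ = R × C = 8.108 × 0.02202 L/cmH2O = 0.1785 s.
Fraction remaining = e^(−Te/τ) = e^(−0.29/0.1785) = 0.197.
Trapped volume = 480.0 × 0.197 = 94.56 mL.

95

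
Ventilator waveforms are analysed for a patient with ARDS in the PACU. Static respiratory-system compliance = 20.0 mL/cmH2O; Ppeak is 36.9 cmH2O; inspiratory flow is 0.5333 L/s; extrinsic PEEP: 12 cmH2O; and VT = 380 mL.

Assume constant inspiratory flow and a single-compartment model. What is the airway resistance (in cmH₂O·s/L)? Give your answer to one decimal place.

11.1

Equation of motion (constant flow): PIP = Vt/C + R·V̇ + PEEP.
R·V̇ = PIP − Vt/C − PEEP = 36.9 − 380/20.0 − 12 = 36.9 − 19.0 − 12 = 5.9 cmH2O.
R = 5.9 / 0.5333 = 11.063 cmH2O·s/L.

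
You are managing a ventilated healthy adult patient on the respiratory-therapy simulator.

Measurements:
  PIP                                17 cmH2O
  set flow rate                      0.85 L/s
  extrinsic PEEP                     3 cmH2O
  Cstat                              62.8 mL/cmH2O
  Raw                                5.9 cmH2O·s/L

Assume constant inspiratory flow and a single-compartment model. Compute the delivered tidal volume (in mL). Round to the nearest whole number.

Equation of motion (constant flow): PIP = Vt/C + R·V̇ + PEEP.
Vt/C = PIP − R·V̇ − PEEP = 17 − 5.015 − 3 = 8.985 cmH2O.
Vt = C × 8.985 = 62.8 × 8.985 = 564.26 mL.

564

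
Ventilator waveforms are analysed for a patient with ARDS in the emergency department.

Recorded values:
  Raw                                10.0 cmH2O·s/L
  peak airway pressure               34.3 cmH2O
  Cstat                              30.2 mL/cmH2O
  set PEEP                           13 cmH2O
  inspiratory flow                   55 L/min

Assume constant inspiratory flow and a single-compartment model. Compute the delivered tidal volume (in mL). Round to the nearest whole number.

366

Flow: 55 L/min ÷ 60 = 0.9167 L/s.
Equation of motion (constant flow): PIP = Vt/C + R·V̇ + PEEP.
Vt/C = PIP − R·V̇ − PEEP = 34.3 − 9.167 − 13 = 12.133 cmH2O.
Vt = C × 12.133 = 30.2 × 12.133 = 366.42 mL.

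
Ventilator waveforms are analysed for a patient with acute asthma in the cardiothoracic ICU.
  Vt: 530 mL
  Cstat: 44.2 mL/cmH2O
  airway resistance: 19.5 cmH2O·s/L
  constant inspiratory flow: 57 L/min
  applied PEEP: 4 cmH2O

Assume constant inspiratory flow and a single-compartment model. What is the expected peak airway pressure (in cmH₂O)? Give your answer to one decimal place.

Flow: 57 L/min ÷ 60 = 0.95 L/s.
Equation of motion (constant flow): PIP = Vt/C + R·V̇ + PEEP.
PIP = 530/44.2 + 19.5×0.95 + 4 = 11.991 + 18.525 + 4 = 34.516 cmH2O.

34.5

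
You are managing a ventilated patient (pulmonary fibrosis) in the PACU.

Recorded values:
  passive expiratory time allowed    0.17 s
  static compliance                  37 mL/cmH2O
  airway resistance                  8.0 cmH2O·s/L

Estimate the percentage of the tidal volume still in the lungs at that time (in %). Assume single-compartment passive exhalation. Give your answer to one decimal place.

τ = R × C = 8.0 × 37 mL/cmH2O = 8.0 × 0.037 L/cmH2O = 0.296 s.
Passive exhalation: V(t)/V₀ = e^(−t/τ) = e^(−0.17/0.296) = 0.5631.
Fraction remaining = 0.5631 → 56.31%.

56.3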